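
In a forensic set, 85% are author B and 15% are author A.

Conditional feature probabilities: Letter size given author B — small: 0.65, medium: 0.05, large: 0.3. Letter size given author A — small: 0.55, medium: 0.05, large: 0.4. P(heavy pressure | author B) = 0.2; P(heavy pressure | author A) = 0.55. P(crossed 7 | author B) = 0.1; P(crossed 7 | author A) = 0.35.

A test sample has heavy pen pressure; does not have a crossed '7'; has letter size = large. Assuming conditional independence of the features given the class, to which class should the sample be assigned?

author B: 0.85 × 0.3 × 0.2 × (1−0.1) = 0.0459
author A: 0.15 × 0.4 × 0.55 × (1−0.35) = 0.02145
Highest score → author B.

author B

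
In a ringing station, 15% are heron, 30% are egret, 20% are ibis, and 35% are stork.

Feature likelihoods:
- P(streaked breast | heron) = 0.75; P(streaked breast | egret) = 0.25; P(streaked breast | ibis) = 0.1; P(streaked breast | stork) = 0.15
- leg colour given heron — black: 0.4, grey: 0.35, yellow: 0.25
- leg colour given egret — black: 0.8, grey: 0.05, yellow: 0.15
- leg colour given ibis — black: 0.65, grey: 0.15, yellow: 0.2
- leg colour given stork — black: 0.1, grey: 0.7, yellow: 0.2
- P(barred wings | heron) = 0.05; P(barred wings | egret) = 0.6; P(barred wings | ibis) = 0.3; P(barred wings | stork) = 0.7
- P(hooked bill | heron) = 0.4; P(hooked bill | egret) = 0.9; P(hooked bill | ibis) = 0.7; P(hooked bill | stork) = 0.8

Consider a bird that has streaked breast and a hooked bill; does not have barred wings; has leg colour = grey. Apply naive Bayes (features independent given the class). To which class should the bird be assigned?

heron: 0.15 × 0.75 × 0.35 × (1−0.05) × 0.4 = 0.0149625
egret: 0.3 × 0.25 × 0.05 × (1−0.6) × 0.9 = 0.00135
ibis: 0.2 × 0.1 × 0.15 × (1−0.3) × 0.7 = 0.00147
stork: 0.35 × 0.15 × 0.7 × (1−0.7) × 0.8 = 0.00882
Highest score → heron.

heron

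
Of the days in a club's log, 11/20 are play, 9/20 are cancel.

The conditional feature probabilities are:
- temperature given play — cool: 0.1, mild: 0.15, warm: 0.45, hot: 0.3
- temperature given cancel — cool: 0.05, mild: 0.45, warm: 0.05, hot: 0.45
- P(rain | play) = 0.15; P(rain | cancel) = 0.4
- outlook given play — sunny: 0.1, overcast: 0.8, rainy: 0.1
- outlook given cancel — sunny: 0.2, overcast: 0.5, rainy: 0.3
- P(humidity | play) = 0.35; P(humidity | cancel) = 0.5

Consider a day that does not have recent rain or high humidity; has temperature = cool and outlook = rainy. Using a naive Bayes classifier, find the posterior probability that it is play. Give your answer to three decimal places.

play: 0.55 × 0.1 × (1−0.15) × 0.1 × (1−0.35) = 0.00303875
cancel: 0.45 × 0.05 × (1−0.4) × 0.3 × (1−0.5) = 0.002025
P(play | x) = 0.00303875 / 0.00506375 ≈ 0.600

0.600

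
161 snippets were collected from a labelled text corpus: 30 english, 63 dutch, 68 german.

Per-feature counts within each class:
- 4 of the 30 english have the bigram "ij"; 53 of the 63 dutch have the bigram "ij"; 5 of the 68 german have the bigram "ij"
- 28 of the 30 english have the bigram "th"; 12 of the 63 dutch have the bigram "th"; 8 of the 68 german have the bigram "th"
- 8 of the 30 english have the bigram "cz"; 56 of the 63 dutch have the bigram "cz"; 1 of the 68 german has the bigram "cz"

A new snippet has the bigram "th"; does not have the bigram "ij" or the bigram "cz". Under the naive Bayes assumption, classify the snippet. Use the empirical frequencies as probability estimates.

english: (30/161) × (26/30) × (28/30) × (22/30) ≈ 0.110531
dutch: (63/161) × (10/63) × (12/63) × (7/63) ≈ 0.00131454
german: (68/161) × (63/68) × (8/68) × (67/68) ≈ 0.0453588
Highest score → english.

english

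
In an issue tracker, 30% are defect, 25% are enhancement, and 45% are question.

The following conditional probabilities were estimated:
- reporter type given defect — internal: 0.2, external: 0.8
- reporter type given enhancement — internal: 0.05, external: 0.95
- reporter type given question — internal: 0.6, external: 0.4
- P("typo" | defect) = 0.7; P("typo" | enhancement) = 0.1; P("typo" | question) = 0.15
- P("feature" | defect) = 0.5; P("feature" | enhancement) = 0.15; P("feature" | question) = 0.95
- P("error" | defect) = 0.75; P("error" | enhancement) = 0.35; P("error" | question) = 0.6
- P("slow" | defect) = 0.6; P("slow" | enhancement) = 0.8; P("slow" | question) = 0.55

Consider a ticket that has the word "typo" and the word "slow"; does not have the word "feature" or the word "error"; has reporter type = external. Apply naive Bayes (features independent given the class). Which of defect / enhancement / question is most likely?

defect

defect: 0.3 × 0.8 × 0.7 × (1−0.5) × (1−0.75) × 0.6 = 0.0126
enhancement: 0.25 × 0.95 × 0.1 × (1−0.15) × (1−0.35) × 0.8 = 0.0104975
question: 0.45 × 0.4 × 0.15 × (1−0.95) × (1−0.6) × 0.55 = 0.000297
Highest score → defect.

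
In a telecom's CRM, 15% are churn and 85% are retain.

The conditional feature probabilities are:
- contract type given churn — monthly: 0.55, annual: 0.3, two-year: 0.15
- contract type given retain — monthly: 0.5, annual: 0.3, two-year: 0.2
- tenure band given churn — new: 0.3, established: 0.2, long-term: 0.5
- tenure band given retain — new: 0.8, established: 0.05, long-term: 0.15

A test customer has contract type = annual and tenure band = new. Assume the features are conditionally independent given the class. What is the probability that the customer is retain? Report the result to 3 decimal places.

0.938

churn: 0.15 × 0.3 × 0.3 = 0.0135
retain: 0.85 × 0.3 × 0.8 = 0.204
P(retain | x) = 0.204 / 0.2175 ≈ 0.938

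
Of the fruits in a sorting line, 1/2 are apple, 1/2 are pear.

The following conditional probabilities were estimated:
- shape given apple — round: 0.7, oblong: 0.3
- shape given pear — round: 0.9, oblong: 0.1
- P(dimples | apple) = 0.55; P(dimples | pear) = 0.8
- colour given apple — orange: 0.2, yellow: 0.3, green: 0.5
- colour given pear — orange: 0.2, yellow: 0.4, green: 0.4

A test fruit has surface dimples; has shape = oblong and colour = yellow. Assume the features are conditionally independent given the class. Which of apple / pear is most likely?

apple: 0.5 × 0.3 × 0.55 × 0.3 = 0.02475
pear: 0.5 × 0.1 × 0.8 × 0.4 = 0.016
Highest score → apple.

apple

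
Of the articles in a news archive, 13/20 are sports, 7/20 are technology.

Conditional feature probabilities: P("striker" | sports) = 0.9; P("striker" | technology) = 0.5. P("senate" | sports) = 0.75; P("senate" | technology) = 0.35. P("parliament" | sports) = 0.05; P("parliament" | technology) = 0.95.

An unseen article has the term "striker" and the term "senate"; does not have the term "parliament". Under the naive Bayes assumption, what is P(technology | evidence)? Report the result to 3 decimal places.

sports: 0.65 × 0.9 × 0.75 × (1−0.05) = 0.4168125
technology: 0.35 × 0.5 × 0.35 × (1−0.95) = 0.0030625
P(technology | x) = 0.0030625 / 0.419875 ≈ 0.007

0.007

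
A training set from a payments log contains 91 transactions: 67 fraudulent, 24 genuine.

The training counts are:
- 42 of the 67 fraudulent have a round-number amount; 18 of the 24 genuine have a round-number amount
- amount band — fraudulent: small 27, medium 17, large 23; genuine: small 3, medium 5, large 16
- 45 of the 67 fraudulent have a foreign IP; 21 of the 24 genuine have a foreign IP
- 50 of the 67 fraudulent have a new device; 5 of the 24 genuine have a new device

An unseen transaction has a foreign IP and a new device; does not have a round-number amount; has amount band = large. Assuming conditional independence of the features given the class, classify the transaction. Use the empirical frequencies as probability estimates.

fraudulent: (67/91) × (25/67) × (23/67) × (45/67) × (50/67) ≈ 0.0472699
genuine: (24/91) × (6/24) × (16/24) × (21/24) × (5/24) ≈ 0.00801282
Highest score → fraudulent.

fraudulent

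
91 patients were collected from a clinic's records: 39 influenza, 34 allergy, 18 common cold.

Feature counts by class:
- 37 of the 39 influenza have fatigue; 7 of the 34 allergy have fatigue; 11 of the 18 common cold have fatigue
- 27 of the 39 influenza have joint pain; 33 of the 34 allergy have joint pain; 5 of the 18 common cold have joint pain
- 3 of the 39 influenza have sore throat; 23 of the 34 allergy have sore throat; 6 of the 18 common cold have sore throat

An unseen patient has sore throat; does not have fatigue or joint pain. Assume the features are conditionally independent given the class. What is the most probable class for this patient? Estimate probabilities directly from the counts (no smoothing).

common cold

influenza: (39/91) × (2/39) × (12/39) × (3/39) ≈ 0.00052019
allergy: (34/91) × (27/34) × (1/34) × (23/34) ≈ 0.00590327
common cold: (18/91) × (7/18) × (13/18) × (6/18) ≈ 0.0185185
Highest score → common cold.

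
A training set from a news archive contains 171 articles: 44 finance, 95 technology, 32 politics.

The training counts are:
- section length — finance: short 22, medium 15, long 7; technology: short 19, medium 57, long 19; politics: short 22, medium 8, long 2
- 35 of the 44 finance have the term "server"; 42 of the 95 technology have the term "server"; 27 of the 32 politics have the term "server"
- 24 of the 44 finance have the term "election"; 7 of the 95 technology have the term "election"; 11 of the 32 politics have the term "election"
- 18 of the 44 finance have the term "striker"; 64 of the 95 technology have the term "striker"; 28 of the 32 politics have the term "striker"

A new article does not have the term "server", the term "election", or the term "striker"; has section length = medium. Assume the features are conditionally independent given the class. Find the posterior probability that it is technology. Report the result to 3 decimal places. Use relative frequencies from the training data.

finance: (44/171) × (15/44) × (9/44) × (20/44) × (26/44) ≈ 0.00481929
technology: (95/171) × (57/95) × (53/95) × (88/95) × (31/95) ≈ 0.0562119
politics: (32/171) × (8/32) × (5/32) × (21/32) × (4/32) ≈ 0.000599644
P(technology | x) = 0.0562119 / 0.061630834 ≈ 0.912

0.912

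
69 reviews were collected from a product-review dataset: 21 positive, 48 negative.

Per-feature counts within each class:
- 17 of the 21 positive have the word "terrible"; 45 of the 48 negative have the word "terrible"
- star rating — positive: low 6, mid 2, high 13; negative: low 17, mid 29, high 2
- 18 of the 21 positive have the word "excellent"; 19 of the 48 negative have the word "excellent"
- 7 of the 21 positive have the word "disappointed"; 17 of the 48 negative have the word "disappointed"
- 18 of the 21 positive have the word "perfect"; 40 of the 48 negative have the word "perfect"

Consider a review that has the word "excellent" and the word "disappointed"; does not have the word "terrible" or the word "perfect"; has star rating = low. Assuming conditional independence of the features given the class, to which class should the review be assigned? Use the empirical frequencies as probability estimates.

positive: (21/69) × (4/21) × (6/21) × (18/21) × (7/21) × (3/21) ≈ 0.000676047
negative: (48/69) × (3/48) × (17/48) × (19/48) × (17/48) × (8/48) ≈ 0.00035979
Highest score → positive.

positive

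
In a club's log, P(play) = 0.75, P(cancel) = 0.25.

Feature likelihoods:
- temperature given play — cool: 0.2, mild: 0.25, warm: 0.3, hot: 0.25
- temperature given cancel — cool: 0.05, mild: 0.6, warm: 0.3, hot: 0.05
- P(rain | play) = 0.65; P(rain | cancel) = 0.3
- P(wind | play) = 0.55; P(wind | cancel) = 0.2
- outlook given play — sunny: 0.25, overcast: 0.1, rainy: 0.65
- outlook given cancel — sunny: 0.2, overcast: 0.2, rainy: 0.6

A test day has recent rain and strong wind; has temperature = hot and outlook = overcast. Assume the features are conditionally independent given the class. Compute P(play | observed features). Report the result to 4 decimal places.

play: 0.75 × 0.25 × 0.65 × 0.55 × 0.1 = 0.006703125
cancel: 0.25 × 0.05 × 0.3 × 0.2 × 0.2 = 0.00015
P(play | x) = 0.006703125 / 0.006853125 ≈ 0.9781

0.9781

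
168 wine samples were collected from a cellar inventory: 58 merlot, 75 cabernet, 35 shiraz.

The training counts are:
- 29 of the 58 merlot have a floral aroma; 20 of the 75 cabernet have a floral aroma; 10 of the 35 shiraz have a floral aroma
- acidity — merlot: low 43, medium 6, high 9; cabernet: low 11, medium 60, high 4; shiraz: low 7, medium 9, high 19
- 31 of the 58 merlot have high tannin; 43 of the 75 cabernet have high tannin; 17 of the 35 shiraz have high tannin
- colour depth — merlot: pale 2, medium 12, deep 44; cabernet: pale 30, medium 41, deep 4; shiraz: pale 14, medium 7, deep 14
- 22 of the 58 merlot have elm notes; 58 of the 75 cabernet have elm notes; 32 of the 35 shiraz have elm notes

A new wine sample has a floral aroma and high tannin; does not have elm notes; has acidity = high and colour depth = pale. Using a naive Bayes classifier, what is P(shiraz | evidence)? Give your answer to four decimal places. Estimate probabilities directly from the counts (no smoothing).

0.4581

merlot: (58/168) × (29/58) × (9/58) × (31/58) × (2/58) × (36/58) ≈ 0.000306417
cabernet: (75/168) × (20/75) × (4/75) × (43/75) × (30/75) × (17/75) ≈ 0.000330046
shiraz: (35/168) × (10/35) × (19/35) × (17/35) × (14/35) × (3/35) ≈ 0.000538109
P(shiraz | x) = 0.000538109 / 0.001174572 ≈ 0.4581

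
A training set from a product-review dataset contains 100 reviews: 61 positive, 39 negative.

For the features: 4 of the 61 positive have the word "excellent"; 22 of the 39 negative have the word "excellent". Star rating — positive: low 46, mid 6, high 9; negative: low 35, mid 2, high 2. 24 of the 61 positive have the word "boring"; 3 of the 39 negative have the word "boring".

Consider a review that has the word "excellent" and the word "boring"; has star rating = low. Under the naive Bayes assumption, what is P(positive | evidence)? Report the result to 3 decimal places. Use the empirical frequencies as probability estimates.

0.439

positive: (61/100) × (4/61) × (46/61) × (24/61) ≈ 0.0118678
negative: (39/100) × (22/39) × (35/39) × (3/39) ≈ 0.0151874
P(positive | x) = 0.0118678 / 0.0270552 ≈ 0.439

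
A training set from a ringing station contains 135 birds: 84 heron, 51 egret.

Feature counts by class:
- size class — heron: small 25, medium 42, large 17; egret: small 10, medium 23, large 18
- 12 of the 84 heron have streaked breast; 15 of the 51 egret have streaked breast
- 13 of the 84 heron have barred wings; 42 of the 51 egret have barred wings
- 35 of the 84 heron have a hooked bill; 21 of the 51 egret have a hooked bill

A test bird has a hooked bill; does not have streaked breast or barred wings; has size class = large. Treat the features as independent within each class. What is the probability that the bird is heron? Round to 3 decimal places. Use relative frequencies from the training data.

heron: (84/135) × (17/84) × (72/84) × (71/84) × (35/84) ≈ 0.0380134
egret: (51/135) × (18/51) × (36/51) × (9/51) × (21/51) ≈ 0.006839
P(heron | x) = 0.0380134 / 0.0448524 ≈ 0.848

0.848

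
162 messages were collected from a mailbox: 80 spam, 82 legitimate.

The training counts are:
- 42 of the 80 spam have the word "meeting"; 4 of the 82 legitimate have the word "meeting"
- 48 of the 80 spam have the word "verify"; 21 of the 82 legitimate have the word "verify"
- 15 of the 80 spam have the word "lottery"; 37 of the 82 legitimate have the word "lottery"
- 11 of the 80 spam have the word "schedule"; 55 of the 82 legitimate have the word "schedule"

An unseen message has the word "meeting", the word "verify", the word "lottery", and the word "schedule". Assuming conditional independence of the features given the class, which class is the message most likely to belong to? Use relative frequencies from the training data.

spam

spam: (80/162) × (42/80) × (48/80) × (15/80) × (11/80) ≈ 0.00401042
legitimate: (82/162) × (4/82) × (21/82) × (37/82) × (55/82) ≈ 0.00191376
Highest score → spam.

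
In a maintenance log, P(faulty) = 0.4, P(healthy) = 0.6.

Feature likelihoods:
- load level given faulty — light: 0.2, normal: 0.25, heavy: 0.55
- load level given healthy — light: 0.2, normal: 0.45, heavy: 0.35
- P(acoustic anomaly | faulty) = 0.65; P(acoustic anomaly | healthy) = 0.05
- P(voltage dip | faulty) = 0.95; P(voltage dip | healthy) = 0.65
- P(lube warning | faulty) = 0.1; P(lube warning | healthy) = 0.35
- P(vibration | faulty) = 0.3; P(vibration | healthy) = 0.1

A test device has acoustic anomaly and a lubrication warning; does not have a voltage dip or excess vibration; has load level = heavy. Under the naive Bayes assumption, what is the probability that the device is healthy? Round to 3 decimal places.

faulty: 0.4 × 0.55 × 0.65 × (1−0.95) × 0.1 × (1−0.3) = 0.0005005
healthy: 0.6 × 0.35 × 0.05 × (1−0.65) × 0.35 × (1−0.1) = 0.001157625
P(healthy | x) = 0.001157625 / 0.001658125 ≈ 0.698

0.698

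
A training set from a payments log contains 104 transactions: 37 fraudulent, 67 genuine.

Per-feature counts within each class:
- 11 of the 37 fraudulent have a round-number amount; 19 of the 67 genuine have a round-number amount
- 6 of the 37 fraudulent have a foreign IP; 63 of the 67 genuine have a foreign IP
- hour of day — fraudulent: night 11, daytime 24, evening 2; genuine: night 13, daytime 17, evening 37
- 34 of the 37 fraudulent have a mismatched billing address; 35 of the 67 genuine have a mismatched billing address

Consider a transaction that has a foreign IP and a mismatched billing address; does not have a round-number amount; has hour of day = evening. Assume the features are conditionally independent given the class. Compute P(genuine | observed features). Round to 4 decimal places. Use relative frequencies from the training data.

fraudulent: (37/104) × (26/37) × (6/37) × (2/37) × (34/37) ≈ 0.0020137
genuine: (67/104) × (48/67) × (63/67) × (37/67) × (35/67) ≈ 0.125197
P(genuine | x) = 0.125197 / 0.1272107 ≈ 0.9842

0.9842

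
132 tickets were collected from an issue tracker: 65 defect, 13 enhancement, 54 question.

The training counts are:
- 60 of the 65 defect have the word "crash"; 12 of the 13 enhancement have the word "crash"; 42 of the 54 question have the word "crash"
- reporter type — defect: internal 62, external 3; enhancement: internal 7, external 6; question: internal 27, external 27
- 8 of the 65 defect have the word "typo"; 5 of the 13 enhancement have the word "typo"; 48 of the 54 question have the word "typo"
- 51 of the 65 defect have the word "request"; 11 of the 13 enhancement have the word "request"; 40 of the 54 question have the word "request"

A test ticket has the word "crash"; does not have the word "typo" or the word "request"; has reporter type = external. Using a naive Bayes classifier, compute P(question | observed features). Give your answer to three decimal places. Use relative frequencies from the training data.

0.366

defect: (65/132) × (60/65) × (3/65) × (57/65) × (14/65) ≈ 0.00396243
enhancement: (13/132) × (12/13) × (6/13) × (8/13) × (2/13) ≈ 0.00397236
question: (54/132) × (42/54) × (27/54) × (6/54) × (14/54) ≈ 0.00458287
P(question | x) = 0.00458287 / 0.01251766 ≈ 0.366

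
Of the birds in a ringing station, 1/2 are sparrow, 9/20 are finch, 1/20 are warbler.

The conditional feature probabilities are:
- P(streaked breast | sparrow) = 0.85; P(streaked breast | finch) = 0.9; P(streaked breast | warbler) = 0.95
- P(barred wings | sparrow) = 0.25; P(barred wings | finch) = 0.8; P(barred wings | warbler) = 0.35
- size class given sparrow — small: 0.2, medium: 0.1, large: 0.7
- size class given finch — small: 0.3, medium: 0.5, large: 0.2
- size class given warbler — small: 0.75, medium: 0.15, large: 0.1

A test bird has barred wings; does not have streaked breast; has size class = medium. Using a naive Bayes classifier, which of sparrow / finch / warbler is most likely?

finch

sparrow: 0.5 × (1−0.85) × 0.25 × 0.1 = 0.001875
finch: 0.45 × (1−0.9) × 0.8 × 0.5 = 0.018
warbler: 0.05 × (1−0.95) × 0.35 × 0.15 = 0.00013125
Highest score → finch.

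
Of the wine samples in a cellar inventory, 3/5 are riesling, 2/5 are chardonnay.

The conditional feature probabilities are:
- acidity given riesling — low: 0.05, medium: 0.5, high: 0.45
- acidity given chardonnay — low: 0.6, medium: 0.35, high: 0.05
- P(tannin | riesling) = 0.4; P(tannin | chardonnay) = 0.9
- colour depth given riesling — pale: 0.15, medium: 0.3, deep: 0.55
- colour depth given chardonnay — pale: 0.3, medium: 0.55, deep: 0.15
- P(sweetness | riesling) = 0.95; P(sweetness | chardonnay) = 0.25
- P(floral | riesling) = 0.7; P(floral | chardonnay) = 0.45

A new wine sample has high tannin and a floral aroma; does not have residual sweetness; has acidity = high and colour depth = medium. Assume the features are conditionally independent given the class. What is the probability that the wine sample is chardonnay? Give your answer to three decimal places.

riesling: 0.6 × 0.45 × 0.4 × 0.3 × (1−0.95) × 0.7 = 0.001134
chardonnay: 0.4 × 0.05 × 0.9 × 0.55 × (1−0.25) × 0.45 = 0.00334125
P(chardonnay | x) = 0.00334125 / 0.00447525 ≈ 0.747

0.747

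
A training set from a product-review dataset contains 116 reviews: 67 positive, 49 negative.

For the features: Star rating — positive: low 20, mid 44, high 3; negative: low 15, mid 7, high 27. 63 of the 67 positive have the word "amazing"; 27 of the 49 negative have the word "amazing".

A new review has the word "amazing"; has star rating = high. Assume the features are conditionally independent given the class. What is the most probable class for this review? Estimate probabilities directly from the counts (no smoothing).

positive: (67/116) × (3/67) × (63/67) ≈ 0.0243181
negative: (49/116) × (27/49) × (27/49) ≈ 0.128255
Highest score → negative.

negative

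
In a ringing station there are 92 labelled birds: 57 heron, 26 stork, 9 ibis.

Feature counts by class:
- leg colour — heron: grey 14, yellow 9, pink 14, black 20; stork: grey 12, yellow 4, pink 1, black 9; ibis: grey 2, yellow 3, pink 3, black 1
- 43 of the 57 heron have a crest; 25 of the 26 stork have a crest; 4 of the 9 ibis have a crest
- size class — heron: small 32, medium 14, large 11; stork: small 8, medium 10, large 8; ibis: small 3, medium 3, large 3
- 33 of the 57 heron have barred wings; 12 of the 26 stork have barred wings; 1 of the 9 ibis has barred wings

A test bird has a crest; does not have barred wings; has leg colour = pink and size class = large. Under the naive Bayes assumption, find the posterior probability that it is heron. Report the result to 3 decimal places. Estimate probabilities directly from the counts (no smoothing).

0.608

heron: (57/92) × (14/57) × (43/57) × (11/57) × (24/57) ≈ 0.00932799
stork: (26/92) × (1/26) × (25/26) × (8/26) × (14/26) ≈ 0.00173161
ibis: (9/92) × (3/9) × (4/9) × (3/9) × (8/9) ≈ 0.00429415
P(heron | x) = 0.00932799 / 0.01535375 ≈ 0.608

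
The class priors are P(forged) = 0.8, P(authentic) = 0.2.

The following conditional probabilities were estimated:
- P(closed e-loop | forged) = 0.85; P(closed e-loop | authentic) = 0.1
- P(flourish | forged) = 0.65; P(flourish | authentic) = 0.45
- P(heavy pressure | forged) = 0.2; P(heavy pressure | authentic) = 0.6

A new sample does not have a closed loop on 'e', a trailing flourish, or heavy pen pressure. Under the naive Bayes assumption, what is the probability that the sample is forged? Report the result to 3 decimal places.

0.459

forged: 0.8 × (1−0.85) × (1−0.65) × (1−0.2) = 0.0336
authentic: 0.2 × (1−0.1) × (1−0.45) × (1−0.6) = 0.0396
P(forged | x) = 0.0336 / 0.0732 ≈ 0.459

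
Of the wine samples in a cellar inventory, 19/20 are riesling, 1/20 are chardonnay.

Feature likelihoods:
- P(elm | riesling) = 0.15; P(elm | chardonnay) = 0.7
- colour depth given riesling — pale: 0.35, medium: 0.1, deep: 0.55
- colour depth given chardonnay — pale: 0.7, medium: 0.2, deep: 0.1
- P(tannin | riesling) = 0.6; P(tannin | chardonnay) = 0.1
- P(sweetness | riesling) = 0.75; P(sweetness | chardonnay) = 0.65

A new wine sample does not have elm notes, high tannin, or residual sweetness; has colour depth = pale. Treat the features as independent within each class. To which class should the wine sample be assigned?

riesling

riesling: 0.95 × (1−0.15) × 0.35 × (1−0.6) × (1−0.75) = 0.0282625
chardonnay: 0.05 × (1−0.7) × 0.7 × (1−0.1) × (1−0.65) = 0.0033075
Highest score → riesling.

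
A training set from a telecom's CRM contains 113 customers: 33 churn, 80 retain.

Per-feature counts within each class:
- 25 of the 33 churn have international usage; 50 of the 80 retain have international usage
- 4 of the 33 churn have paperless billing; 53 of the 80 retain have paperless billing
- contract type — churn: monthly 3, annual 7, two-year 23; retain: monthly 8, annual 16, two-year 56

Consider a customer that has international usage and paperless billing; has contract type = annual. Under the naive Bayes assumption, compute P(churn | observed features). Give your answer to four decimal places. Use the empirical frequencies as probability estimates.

churn: (33/113) × (25/33) × (4/33) × (7/33) ≈ 0.00568842
retain: (80/113) × (50/80) × (53/80) × (16/80) ≈ 0.0586283
P(churn | x) = 0.00568842 / 0.06431672 ≈ 0.0884

0.0884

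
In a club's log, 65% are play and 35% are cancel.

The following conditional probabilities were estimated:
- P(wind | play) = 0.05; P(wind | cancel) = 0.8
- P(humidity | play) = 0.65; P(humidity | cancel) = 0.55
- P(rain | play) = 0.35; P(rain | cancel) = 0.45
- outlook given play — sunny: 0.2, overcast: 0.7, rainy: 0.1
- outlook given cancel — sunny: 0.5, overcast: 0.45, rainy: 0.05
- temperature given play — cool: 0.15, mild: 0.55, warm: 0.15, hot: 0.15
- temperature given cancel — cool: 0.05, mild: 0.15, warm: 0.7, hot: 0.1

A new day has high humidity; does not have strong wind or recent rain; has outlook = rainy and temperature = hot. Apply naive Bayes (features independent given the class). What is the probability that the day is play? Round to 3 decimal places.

0.974

play: 0.65 × (1−0.05) × 0.65 × (1−0.35) × 0.1 × 0.15 = 0.00391340625
cancel: 0.35 × (1−0.8) × 0.55 × (1−0.45) × 0.05 × 0.1 = 0.000105875
P(play | x) = 0.00391340625 / 0.00401928125 ≈ 0.974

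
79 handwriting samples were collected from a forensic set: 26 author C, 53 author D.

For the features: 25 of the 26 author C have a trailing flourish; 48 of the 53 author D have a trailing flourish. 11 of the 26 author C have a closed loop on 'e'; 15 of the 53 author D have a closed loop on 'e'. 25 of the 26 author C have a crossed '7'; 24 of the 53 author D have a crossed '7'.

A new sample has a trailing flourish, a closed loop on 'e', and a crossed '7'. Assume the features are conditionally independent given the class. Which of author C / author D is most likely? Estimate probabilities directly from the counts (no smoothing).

author C: (26/79) × (25/26) × (11/26) × (25/26) ≈ 0.128736
author D: (53/79) × (48/53) × (15/53) × (24/53) ≈ 0.0778691
Highest score → author C.

author C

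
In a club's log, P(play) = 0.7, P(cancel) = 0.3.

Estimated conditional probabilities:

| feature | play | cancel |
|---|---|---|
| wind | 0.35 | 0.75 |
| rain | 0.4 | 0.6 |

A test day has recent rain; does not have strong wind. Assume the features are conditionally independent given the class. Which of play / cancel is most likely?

play: 0.7 × (1−0.35) × 0.4 = 0.182
cancel: 0.3 × (1−0.75) × 0.6 = 0.045
Highest score → play.

play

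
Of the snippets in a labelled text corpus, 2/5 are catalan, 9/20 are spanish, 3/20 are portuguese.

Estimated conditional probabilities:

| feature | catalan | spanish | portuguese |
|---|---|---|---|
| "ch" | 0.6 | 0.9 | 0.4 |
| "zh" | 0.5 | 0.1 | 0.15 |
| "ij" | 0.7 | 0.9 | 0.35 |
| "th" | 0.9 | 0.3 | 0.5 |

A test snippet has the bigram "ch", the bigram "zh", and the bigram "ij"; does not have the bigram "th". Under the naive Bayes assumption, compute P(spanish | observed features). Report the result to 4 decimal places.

0.7189

catalan: 0.4 × 0.6 × 0.5 × 0.7 × (1−0.9) = 0.0084
spanish: 0.45 × 0.9 × 0.1 × 0.9 × (1−0.3) = 0.025515
portuguese: 0.15 × 0.4 × 0.15 × 0.35 × (1−0.5) = 0.001575
P(spanish | x) = 0.025515 / 0.03549 ≈ 0.7189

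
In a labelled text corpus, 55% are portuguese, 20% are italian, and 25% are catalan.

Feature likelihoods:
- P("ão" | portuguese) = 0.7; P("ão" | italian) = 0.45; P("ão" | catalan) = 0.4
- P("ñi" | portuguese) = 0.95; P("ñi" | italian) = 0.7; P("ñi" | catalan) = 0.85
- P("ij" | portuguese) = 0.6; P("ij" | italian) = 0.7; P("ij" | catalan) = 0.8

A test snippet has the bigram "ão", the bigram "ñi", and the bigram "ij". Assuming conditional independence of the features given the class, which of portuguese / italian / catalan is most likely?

portuguese: 0.55 × 0.7 × 0.95 × 0.6 = 0.21945
italian: 0.2 × 0.45 × 0.7 × 0.7 = 0.0441
catalan: 0.25 × 0.4 × 0.85 × 0.8 = 0.068
Highest score → portuguese.

portuguese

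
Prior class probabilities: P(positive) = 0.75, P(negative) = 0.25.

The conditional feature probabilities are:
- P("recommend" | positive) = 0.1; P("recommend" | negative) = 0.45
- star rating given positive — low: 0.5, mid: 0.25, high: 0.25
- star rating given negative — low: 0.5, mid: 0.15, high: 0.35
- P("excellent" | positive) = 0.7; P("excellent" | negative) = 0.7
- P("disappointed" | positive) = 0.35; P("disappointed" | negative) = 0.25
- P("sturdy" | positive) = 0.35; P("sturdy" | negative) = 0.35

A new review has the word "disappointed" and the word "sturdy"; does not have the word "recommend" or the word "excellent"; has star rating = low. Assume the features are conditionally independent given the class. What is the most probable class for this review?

positive

positive: 0.75 × (1−0.1) × 0.5 × (1−0.7) × 0.35 × 0.35 = 0.012403125
negative: 0.25 × (1−0.45) × 0.5 × (1−0.7) × 0.25 × 0.35 = 0.0018046875
Highest score → positive.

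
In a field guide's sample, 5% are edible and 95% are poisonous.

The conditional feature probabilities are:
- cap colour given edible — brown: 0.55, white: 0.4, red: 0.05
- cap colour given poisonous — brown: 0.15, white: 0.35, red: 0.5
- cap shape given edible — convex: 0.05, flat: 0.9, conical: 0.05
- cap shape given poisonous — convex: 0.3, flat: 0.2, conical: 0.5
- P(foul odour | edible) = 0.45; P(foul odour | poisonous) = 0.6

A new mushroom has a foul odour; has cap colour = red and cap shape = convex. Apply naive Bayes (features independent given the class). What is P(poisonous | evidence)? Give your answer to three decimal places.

edible: 0.05 × 0.05 × 0.05 × 0.45 = 0.00005625
poisonous: 0.95 × 0.5 × 0.3 × 0.6 = 0.0855
P(poisonous | x) = 0.0855 / 0.08555625 ≈ 0.999

0.999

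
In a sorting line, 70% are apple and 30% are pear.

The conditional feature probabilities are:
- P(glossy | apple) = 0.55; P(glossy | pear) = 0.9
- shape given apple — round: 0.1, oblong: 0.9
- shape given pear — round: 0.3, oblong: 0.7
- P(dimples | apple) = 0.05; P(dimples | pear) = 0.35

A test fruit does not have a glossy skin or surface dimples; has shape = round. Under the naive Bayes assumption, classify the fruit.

apple: 0.7 × (1−0.55) × 0.1 × (1−0.05) = 0.029925
pear: 0.3 × (1−0.9) × 0.3 × (1−0.35) = 0.00585
Highest score → apple.

apple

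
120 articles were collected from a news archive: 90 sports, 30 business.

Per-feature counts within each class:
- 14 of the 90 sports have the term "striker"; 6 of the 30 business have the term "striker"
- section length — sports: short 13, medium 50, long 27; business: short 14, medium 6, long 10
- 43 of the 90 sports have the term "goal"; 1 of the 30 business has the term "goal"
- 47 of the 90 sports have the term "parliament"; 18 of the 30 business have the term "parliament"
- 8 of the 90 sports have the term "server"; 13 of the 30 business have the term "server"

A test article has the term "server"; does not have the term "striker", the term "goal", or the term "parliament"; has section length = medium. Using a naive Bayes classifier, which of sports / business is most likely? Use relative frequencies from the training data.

sports

sports: (90/120) × (76/90) × (50/90) × (47/90) × (43/90) × (8/90) ≈ 0.00780349
business: (30/120) × (24/30) × (6/30) × (29/30) × (12/30) × (13/30) ≈ 0.00670222
Highest score → sports.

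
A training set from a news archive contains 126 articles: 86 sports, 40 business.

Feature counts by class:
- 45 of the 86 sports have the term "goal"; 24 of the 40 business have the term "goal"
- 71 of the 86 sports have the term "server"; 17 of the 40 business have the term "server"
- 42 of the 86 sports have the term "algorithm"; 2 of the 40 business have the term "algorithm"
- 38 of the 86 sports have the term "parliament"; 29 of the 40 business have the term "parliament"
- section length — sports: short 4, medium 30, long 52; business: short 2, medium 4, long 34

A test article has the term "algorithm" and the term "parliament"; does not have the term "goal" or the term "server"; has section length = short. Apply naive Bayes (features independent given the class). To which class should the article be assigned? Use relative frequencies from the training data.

sports

sports: (86/126) × (41/86) × (15/86) × (42/86) × (38/86) × (4/86) ≈ 0.000569644
business: (40/126) × (16/40) × (23/40) × (2/40) × (29/40) × (2/40) ≈ 0.000132341
Highest score → sports.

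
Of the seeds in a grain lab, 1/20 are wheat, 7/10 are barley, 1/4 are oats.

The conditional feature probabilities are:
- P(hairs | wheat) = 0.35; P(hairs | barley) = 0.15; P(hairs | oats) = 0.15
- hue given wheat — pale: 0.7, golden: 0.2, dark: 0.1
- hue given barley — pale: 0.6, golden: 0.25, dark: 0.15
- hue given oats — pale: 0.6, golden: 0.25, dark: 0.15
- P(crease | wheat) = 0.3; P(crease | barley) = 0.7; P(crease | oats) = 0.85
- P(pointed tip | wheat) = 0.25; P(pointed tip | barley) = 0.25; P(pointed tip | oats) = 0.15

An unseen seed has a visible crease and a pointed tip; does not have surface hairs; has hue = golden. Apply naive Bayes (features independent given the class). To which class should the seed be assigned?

wheat: 0.05 × (1−0.35) × 0.2 × 0.3 × 0.25 = 0.0004875
barley: 0.7 × (1−0.15) × 0.25 × 0.7 × 0.25 = 0.02603125
oats: 0.25 × (1−0.15) × 0.25 × 0.85 × 0.15 = 0.0067734375
Highest score → barley.

barley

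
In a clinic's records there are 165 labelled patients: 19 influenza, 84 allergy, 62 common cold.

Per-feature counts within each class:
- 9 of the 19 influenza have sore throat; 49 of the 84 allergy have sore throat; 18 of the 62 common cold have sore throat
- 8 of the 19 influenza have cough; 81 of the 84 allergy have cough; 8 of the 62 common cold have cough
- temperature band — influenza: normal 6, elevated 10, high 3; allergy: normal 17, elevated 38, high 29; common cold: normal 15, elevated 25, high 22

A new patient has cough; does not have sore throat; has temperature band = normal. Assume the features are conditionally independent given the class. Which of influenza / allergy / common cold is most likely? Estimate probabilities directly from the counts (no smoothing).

influenza: (19/165) × (10/19) × (8/19) × (6/19) ≈ 0.00805842
allergy: (84/165) × (35/84) × (81/84) × (17/84) ≈ 0.0413961
common cold: (62/165) × (44/62) × (8/62) × (15/62) ≈ 0.00832466
Highest score → allergy.

allergy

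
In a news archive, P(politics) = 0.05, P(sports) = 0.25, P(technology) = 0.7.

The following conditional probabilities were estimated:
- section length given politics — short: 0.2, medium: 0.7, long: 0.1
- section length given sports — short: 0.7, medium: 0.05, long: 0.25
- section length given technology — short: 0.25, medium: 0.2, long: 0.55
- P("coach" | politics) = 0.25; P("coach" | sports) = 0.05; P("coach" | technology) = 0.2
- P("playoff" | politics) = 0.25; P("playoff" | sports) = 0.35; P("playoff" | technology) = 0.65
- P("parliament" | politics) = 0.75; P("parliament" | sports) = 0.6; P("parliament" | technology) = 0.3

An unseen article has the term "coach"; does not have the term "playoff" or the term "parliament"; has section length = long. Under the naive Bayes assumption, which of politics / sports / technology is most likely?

technology

politics: 0.05 × 0.1 × 0.25 × (1−0.25) × (1−0.75) = 0.000234375
sports: 0.25 × 0.25 × 0.05 × (1−0.35) × (1−0.6) = 0.0008125
technology: 0.7 × 0.55 × 0.2 × (1−0.65) × (1−0.3) = 0.018865
Highest score → technology.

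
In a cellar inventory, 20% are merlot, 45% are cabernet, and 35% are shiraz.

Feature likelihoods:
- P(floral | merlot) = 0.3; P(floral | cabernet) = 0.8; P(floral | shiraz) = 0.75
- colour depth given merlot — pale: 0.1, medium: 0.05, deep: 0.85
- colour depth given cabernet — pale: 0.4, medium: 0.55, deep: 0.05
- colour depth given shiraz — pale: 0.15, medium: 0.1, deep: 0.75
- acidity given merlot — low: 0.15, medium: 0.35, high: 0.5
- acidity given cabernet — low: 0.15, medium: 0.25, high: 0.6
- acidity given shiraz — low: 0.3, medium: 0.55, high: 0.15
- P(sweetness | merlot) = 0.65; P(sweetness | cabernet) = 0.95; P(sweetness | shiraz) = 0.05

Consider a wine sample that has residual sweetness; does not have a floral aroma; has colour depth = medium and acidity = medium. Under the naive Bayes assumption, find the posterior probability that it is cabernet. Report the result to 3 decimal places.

0.865

merlot: 0.2 × (1−0.3) × 0.05 × 0.35 × 0.65 = 0.0015925
cabernet: 0.45 × (1−0.8) × 0.55 × 0.25 × 0.95 = 0.01175625
shiraz: 0.35 × (1−0.75) × 0.1 × 0.55 × 0.05 = 0.000240625
P(cabernet | x) = 0.01175625 / 0.013589375 ≈ 0.865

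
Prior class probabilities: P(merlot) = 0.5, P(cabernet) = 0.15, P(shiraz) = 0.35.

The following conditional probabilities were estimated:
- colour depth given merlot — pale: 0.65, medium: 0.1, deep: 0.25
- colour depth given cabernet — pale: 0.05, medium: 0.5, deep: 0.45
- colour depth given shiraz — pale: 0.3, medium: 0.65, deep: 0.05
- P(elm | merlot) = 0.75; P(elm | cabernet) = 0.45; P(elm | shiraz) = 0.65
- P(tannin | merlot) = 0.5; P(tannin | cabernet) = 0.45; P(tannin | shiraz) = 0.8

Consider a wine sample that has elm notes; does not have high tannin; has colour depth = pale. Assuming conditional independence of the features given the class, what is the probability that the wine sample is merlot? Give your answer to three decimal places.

0.887

merlot: 0.5 × 0.65 × 0.75 × (1−0.5) = 0.121875
cabernet: 0.15 × 0.05 × 0.45 × (1−0.45) = 0.00185625
shiraz: 0.35 × 0.3 × 0.65 × (1−0.8) = 0.01365
P(merlot | x) = 0.121875 / 0.13738125 ≈ 0.887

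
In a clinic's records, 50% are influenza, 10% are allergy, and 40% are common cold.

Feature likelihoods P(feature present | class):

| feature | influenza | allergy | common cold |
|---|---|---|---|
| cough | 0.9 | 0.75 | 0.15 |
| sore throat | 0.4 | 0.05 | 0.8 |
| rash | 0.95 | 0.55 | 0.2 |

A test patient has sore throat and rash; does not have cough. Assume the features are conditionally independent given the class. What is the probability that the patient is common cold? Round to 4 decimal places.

0.7343

influenza: 0.5 × (1−0.9) × 0.4 × 0.95 = 0.019
allergy: 0.1 × (1−0.75) × 0.05 × 0.55 = 0.0006875
common cold: 0.4 × (1−0.15) × 0.8 × 0.2 = 0.0544
P(common cold | x) = 0.0544 / 0.0740875 ≈ 0.7343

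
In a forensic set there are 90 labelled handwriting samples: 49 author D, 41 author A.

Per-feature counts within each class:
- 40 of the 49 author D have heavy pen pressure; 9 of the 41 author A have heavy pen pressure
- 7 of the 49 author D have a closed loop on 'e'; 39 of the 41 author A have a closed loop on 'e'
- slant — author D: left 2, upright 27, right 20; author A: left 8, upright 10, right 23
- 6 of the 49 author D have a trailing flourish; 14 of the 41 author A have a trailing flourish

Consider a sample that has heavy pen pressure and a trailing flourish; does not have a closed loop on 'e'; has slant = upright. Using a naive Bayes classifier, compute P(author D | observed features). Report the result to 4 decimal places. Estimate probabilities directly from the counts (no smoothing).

0.9844

author D: (49/90) × (40/49) × (42/49) × (27/49) × (6/49) ≈ 0.0257036
author A: (41/90) × (9/41) × (2/41) × (10/41) × (14/41) ≈ 0.000406262
P(author D | x) = 0.0257036 / 0.026109862 ≈ 0.9844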